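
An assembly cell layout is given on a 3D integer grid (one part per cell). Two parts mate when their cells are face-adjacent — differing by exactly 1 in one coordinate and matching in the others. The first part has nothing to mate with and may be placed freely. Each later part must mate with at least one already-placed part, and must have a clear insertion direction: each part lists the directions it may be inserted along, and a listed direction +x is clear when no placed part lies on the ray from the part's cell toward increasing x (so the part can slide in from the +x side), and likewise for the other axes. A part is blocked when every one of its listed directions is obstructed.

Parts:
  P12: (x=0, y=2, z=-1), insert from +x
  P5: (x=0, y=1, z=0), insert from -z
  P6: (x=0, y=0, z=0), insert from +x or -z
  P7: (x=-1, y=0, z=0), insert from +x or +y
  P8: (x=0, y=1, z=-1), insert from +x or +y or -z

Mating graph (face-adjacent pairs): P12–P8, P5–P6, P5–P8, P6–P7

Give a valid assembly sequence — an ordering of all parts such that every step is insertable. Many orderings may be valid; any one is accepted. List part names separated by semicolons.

1. P5@(0, 1, 0) [-z clear] — {P5}
2. P6@(0, 0, 0) [+x clear] — {P5, P6}
3. P8@(0, 1, -1) [+x clear] — {P5, P6, P8}
4. P7@(-1, 0, 0) [+y clear] — {P5, P6, P7, P8}
5. P12@(0, 2, -1) [+x clear] — {P12, P5, P6, P7, P8}

P5; P6; P8; P7; P12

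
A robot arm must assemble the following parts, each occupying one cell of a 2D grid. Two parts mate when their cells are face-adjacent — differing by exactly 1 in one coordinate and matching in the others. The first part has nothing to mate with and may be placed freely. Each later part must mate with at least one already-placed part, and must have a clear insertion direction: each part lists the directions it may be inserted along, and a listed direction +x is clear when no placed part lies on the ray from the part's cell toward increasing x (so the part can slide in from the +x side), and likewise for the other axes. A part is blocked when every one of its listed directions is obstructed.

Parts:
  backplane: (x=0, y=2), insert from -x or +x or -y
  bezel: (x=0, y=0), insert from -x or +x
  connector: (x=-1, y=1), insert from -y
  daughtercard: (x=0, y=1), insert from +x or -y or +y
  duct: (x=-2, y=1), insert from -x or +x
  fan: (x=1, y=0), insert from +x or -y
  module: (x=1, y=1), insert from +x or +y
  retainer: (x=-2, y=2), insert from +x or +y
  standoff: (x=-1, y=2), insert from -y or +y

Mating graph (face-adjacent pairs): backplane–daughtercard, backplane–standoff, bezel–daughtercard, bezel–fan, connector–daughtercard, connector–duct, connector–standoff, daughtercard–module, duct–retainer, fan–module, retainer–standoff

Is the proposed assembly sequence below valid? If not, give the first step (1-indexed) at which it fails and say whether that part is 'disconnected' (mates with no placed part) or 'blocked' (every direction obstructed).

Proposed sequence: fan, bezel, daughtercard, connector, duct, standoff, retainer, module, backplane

Valid

1. fan@(1, 0) [+x clear] — {fan}
2. bezel@(0, 0) [-x clear] — {bezel, fan}
3. daughtercard@(0, 1) [+x clear] — {bezel, daughtercard, fan}
4. connector@(-1, 1) [-y clear] — {bezel, connector, daughtercard, fan}
5. duct@(-2, 1) [-x clear] — {bezel, connector, daughtercard, duct, fan}
6. standoff@(-1, 2) [+y clear] — {bezel, connector, daughtercard, duct, fan, standoff}
7. retainer@(-2, 2) [+y clear] — {bezel, connector, daughtercard, duct, fan, retainer, standoff}
8. module@(1, 1) [+x clear] — {bezel, connector, daughtercard, duct, fan, module, retainer, standoff}
9. backplane@(0, 2) [+x clear] — {backplane, bezel, connector, daughtercard, duct, fan, module, retainer, standoff}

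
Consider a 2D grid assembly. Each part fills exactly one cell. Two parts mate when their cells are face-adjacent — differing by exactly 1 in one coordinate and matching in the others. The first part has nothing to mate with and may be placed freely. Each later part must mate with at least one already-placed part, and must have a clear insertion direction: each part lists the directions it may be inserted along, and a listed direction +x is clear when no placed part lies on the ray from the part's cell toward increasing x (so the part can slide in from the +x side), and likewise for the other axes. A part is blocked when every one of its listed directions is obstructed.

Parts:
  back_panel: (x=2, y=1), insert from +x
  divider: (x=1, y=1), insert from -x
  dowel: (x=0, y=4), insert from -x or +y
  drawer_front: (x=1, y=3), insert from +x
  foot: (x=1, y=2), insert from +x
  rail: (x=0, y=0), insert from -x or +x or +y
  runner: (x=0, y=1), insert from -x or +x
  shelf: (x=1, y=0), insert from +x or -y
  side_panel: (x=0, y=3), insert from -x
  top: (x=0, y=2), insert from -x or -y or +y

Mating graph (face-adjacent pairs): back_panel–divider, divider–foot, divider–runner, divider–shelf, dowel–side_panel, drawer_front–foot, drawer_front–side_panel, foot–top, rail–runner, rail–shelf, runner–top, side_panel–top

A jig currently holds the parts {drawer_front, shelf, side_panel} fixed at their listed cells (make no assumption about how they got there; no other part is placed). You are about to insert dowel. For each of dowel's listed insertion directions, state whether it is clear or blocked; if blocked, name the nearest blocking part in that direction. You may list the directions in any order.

+y: clear; -x: clear

-x: ray from dowel(0, 4) has no placed part ⇒ clear
+y: ray from dowel(0, 4) has no placed part ⇒ clear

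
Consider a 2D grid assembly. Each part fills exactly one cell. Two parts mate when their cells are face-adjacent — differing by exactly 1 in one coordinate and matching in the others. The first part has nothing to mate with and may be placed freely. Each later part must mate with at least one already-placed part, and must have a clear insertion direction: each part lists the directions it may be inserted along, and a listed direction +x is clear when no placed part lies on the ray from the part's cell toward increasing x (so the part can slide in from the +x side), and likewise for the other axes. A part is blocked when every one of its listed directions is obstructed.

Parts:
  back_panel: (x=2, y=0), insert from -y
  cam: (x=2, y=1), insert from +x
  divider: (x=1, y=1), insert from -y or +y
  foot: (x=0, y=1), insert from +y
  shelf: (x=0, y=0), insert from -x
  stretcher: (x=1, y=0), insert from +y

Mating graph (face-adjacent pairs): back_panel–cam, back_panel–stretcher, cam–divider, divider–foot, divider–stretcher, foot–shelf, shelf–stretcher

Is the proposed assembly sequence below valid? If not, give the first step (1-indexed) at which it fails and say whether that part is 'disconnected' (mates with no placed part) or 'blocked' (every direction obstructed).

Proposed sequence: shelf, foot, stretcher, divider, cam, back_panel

1. shelf@(0, 0) [-x clear] — {shelf}
2. foot@(0, 1) [+y clear] — {foot, shelf}
3. stretcher@(1, 0) [+y clear] — {foot, shelf, stretcher}
4. divider@(1, 1) [+y clear] — {divider, foot, shelf, stretcher}
5. cam@(2, 1) [+x clear] — {cam, divider, foot, shelf, stretcher}
6. back_panel@(2, 0) [-y clear] — {back_panel, cam, divider, foot, shelf, stretcher}

Valid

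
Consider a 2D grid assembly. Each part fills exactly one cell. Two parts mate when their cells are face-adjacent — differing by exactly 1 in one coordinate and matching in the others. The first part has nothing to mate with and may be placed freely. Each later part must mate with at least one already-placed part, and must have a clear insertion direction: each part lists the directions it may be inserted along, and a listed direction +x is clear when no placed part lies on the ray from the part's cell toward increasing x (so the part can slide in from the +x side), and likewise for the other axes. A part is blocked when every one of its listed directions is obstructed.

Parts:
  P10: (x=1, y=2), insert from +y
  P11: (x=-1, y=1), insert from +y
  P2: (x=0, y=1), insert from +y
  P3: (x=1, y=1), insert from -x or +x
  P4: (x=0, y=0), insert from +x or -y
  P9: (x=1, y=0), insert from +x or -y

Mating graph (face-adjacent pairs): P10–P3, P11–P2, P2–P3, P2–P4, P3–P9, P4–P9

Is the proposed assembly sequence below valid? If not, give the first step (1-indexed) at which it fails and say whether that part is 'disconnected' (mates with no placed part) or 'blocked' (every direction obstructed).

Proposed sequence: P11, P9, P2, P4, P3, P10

1. P11@(-1, 1) [+y clear] — {P11}
2. P9@(1, 0) — no placed neighbour ⇒ disconnected

Invalid at step 2 (disconnected)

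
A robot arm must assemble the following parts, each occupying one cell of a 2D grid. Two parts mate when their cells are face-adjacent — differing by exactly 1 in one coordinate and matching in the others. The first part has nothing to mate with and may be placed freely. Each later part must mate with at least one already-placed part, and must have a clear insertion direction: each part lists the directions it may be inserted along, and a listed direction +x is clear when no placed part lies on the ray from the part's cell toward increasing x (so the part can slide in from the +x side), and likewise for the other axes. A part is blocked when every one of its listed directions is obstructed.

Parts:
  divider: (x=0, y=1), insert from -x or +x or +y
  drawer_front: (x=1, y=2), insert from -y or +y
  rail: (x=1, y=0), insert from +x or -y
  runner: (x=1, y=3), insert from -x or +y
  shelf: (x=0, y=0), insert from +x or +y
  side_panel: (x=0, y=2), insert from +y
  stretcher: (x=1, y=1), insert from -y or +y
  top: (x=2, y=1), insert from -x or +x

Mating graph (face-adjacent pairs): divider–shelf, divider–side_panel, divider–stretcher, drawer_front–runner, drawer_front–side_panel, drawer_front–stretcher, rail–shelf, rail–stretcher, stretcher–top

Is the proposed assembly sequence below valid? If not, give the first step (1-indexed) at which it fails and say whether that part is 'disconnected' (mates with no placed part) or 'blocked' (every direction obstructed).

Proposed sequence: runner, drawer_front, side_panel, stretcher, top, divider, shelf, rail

1. runner@(1, 3) [-x clear] — {runner}
2. drawer_front@(1, 2) [-y clear] — {drawer_front, runner}
3. side_panel@(0, 2) [+y clear] — {drawer_front, runner, side_panel}
4. stretcher@(1, 1) [-y clear] — {drawer_front, runner, side_panel, stretcher}
5. top@(2, 1) [+x clear] — {drawer_front, runner, side_panel, stretcher, top}
6. divider@(0, 1) [-x clear] — {divider, drawer_front, runner, side_panel, stretcher, top}
7. shelf@(0, 0) [+x clear] — {divider, drawer_front, runner, shelf, side_panel, stretcher, top}
8. rail@(1, 0) [+x clear] — {divider, drawer_front, rail, runner, shelf, side_panel, stretcher, top}

Valid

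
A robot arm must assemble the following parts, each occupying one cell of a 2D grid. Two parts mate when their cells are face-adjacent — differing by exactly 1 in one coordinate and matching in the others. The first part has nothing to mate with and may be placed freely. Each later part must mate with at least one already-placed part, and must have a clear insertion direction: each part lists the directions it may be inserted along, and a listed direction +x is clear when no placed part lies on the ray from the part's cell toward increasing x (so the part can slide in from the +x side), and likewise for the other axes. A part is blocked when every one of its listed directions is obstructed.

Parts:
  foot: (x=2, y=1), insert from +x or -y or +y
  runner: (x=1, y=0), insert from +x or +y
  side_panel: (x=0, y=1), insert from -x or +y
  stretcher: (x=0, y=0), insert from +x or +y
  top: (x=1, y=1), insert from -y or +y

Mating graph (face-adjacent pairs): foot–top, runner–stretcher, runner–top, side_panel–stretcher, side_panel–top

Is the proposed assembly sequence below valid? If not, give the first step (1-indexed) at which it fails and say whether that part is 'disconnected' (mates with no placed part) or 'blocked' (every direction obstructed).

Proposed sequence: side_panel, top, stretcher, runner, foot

Valid

1. side_panel@(0, 1) [-x clear] — {side_panel}
2. top@(1, 1) [-y clear] — {side_panel, top}
3. stretcher@(0, 0) [+x clear] — {side_panel, stretcher, top}
4. runner@(1, 0) [+x clear] — {runner, side_panel, stretcher, top}
5. foot@(2, 1) [+x clear] — {foot, runner, side_panel, stretcher, top}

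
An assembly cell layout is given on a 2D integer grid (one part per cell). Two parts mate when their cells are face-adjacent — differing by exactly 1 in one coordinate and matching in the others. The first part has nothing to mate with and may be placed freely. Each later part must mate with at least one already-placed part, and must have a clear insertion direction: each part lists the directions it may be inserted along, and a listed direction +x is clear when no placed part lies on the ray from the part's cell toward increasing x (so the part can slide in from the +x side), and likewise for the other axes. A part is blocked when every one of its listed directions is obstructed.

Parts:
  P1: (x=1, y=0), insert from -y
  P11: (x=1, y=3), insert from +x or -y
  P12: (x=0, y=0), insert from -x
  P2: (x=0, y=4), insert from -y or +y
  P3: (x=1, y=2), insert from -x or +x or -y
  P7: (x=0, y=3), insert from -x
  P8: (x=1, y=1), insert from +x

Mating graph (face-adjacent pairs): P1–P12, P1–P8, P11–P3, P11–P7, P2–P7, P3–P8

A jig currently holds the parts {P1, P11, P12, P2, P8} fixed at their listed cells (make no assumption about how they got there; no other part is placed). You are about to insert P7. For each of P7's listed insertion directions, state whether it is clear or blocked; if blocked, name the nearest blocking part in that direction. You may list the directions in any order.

-x: ray from P7(0, 3) has no placed part ⇒ clear

-x: clear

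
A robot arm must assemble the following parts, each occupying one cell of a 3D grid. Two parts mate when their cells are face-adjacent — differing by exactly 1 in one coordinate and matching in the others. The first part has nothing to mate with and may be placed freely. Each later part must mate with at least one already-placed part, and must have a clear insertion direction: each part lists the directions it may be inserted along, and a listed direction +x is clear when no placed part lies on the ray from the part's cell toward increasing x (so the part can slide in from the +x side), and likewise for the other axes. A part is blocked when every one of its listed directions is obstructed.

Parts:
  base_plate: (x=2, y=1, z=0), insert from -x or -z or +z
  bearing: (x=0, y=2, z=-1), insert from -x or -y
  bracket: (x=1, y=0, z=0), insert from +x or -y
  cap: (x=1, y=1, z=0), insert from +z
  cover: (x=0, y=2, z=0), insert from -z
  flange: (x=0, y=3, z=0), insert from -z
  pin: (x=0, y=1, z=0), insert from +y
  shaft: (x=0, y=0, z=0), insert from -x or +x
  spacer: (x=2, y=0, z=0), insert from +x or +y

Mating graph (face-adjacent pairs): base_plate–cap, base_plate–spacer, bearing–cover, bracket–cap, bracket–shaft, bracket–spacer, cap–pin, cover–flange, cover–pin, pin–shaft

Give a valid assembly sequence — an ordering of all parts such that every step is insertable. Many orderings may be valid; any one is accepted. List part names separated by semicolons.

spacer; base_plate; bracket; shaft; cap; pin; cover; bearing; flange

1. spacer@(2, 0, 0) [+x clear] — {spacer}
2. base_plate@(2, 1, 0) [-x clear] — {base_plate, spacer}
3. bracket@(1, 0, 0) [-y clear] — {base_plate, bracket, spacer}
4. shaft@(0, 0, 0) [-x clear] — {base_plate, bracket, shaft, spacer}
5. cap@(1, 1, 0) [+z clear] — {base_plate, bracket, cap, shaft, spacer}
6. pin@(0, 1, 0) [+y clear] — {base_plate, bracket, cap, pin, shaft, spacer}
7. cover@(0, 2, 0) [-z clear] — {base_plate, bracket, cap, cover, pin, shaft, spacer}
8. bearing@(0, 2, -1) [-x clear] — {base_plate, bearing, bracket, cap, cover, pin, shaft, spacer}
9. flange@(0, 3, 0) [-z clear] — {base_plate, bearing, bracket, cap, cover, flange, pin, shaft, spacer}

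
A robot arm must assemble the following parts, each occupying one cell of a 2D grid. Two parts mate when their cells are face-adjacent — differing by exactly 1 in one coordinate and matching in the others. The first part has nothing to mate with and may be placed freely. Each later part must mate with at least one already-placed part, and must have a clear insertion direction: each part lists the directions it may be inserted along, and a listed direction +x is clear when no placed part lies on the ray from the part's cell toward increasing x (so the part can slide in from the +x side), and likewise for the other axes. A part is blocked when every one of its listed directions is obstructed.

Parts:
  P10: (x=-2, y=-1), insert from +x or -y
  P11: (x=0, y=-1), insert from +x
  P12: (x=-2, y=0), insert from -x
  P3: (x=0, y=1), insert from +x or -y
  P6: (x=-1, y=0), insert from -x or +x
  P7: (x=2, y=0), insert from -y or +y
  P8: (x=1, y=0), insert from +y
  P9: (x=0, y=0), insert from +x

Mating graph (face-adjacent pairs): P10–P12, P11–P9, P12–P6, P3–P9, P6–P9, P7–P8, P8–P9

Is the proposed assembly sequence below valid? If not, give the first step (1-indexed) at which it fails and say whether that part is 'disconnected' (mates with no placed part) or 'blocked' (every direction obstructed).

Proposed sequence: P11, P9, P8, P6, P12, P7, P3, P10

1. P11@(0, -1) [+x clear] — {P11}
2. P9@(0, 0) [+x clear] — {P11, P9}
3. P8@(1, 0) [+y clear] — {P11, P8, P9}
4. P6@(-1, 0) [-x clear] — {P11, P6, P8, P9}
5. P12@(-2, 0) [-x clear] — {P11, P12, P6, P8, P9}
6. P7@(2, 0) [-y clear] — {P11, P12, P6, P7, P8, P9}
7. P3@(0, 1) [+x clear] — {P11, P12, P3, P6, P7, P8, P9}
8. P10@(-2, -1) [-y clear] — {P10, P11, P12, P3, P6, P7, P8, P9}

Valid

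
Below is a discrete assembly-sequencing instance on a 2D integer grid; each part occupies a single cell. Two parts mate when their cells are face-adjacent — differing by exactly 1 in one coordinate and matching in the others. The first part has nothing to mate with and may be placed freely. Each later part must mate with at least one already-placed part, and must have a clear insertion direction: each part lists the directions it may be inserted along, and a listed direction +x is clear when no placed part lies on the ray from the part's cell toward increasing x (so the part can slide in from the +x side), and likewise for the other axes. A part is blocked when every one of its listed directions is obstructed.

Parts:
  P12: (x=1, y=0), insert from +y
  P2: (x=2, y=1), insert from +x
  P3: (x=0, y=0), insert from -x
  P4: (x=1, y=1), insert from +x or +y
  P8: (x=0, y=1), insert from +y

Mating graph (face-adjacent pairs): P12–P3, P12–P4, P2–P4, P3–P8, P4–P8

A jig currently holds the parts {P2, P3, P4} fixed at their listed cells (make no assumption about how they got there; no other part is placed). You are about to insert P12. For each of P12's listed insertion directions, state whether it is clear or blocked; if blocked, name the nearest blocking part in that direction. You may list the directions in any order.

+y: nearest on ray is P4@(1, 1) ⇒ blocked

+y: blocked by P4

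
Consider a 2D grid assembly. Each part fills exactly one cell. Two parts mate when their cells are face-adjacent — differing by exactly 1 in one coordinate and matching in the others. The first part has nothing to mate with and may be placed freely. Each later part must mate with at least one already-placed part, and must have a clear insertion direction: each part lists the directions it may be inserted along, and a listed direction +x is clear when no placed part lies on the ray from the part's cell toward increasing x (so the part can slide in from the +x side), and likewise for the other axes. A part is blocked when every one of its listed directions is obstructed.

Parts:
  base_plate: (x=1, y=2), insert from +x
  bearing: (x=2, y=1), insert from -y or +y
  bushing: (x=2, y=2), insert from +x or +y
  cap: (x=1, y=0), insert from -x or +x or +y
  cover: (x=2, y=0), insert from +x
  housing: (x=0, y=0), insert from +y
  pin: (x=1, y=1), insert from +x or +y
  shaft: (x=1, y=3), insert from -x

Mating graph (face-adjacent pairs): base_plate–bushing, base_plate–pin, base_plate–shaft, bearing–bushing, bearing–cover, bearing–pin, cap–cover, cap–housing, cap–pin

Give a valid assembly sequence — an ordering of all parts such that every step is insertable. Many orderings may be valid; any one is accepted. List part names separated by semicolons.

housing; cap; cover; pin; base_plate; shaft; bearing; bushing

1. housing@(0, 0) [+y clear] — {housing}
2. cap@(1, 0) [+x clear] — {cap, housing}
3. cover@(2, 0) [+x clear] — {cap, cover, housing}
4. pin@(1, 1) [+x clear] — {cap, cover, housing, pin}
5. base_plate@(1, 2) [+x clear] — {base_plate, cap, cover, housing, pin}
6. shaft@(1, 3) [-x clear] — {base_plate, cap, cover, housing, pin, shaft}
7. bearing@(2, 1) [+y clear] — {base_plate, bearing, cap, cover, housing, pin, shaft}
8. bushing@(2, 2) [+x clear] — {base_plate, bearing, bushing, cap, cover, housing, pin, shaft}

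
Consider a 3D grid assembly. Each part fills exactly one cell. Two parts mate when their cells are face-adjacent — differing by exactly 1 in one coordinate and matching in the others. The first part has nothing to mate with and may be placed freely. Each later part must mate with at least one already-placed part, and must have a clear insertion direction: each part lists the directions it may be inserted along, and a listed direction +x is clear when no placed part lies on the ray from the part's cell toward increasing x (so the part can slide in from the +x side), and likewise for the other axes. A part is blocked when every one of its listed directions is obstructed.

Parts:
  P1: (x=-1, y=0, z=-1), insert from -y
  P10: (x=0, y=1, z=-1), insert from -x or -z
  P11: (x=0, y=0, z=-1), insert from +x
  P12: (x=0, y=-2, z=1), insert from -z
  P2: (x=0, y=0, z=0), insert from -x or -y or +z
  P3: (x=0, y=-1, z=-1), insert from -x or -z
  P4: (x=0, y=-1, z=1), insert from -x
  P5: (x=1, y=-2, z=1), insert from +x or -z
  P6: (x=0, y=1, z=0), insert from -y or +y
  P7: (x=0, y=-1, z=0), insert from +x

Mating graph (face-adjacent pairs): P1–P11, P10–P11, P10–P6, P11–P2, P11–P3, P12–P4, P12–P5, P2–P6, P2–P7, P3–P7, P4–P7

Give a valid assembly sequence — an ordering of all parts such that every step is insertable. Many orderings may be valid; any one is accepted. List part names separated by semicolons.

1. P7@(0, -1, 0) [+x clear] — {P7}
2. P3@(0, -1, -1) [-x clear] — {P3, P7}
3. P4@(0, -1, 1) [-x clear] — {P3, P4, P7}
4. P2@(0, 0, 0) [-x clear] — {P2, P3, P4, P7}
5. P12@(0, -2, 1) [-z clear] — {P12, P2, P3, P4, P7}
6. P5@(1, -2, 1) [+x clear] — {P12, P2, P3, P4, P5, P7}
7. P6@(0, 1, 0) [+y clear] — {P12, P2, P3, P4, P5, P6, P7}
8. P10@(0, 1, -1) [-x clear] — {P10, P12, P2, P3, P4, P5, P6, P7}
9. P11@(0, 0, -1) [+x clear] — {P10, P11, P12, P2, P3, P4, P5, P6, P7}
10. P1@(-1, 0, -1) [-y clear] — {P1, P10, P11, P12, P2, P3, P4, P5, P6, P7}

P7; P3; P4; P2; P12; P5; P6; P10; P11; P1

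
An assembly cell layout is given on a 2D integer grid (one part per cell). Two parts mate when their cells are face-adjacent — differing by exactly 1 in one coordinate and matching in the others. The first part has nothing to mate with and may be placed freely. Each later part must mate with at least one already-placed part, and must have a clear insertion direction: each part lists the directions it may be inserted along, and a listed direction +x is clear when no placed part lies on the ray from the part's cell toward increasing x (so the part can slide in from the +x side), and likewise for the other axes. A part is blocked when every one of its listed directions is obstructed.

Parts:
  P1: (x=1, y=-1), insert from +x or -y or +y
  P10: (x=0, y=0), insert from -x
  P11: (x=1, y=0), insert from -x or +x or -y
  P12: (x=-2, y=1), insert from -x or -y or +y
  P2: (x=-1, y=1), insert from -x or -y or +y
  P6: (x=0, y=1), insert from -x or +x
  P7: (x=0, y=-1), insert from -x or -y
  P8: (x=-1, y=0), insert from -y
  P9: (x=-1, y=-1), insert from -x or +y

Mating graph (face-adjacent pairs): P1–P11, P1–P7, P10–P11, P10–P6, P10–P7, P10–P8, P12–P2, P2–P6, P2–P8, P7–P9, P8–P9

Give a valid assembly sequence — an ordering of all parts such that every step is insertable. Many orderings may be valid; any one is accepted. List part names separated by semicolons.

1. P10@(0, 0) [-x clear] — {P10}
2. P7@(0, -1) [-x clear] — {P10, P7}
3. P8@(-1, 0) [-y clear] — {P10, P7, P8}
4. P9@(-1, -1) [-x clear] — {P10, P7, P8, P9}
5. P6@(0, 1) [-x clear] — {P10, P6, P7, P8, P9}
6. P11@(1, 0) [+x clear] — {P10, P11, P6, P7, P8, P9}
7. P1@(1, -1) [+x clear] — {P1, P10, P11, P6, P7, P8, P9}
8. P2@(-1, 1) [-x clear] — {P1, P10, P11, P2, P6, P7, P8, P9}
9. P12@(-2, 1) [-x clear] — {P1, P10, P11, P12, P2, P6, P7, P8, P9}

P10; P7; P8; P9; P6; P11; P1; P2; P12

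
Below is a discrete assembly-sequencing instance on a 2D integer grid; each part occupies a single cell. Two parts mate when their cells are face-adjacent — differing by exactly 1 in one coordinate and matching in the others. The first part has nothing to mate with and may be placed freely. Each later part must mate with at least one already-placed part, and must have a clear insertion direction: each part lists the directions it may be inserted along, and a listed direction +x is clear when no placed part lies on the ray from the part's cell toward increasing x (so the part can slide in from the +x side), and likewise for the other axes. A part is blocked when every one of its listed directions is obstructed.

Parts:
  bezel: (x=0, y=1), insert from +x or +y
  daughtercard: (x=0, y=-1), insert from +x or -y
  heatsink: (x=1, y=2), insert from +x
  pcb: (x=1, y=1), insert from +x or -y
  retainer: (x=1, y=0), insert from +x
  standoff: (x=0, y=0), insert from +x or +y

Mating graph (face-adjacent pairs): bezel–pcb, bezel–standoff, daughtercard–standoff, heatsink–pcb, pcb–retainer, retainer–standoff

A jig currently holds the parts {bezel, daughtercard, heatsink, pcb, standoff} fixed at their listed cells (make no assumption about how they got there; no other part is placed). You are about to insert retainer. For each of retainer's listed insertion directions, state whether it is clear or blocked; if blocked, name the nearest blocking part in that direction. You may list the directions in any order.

+x: clear

+x: ray from retainer(1, 0) has no placed part ⇒ clear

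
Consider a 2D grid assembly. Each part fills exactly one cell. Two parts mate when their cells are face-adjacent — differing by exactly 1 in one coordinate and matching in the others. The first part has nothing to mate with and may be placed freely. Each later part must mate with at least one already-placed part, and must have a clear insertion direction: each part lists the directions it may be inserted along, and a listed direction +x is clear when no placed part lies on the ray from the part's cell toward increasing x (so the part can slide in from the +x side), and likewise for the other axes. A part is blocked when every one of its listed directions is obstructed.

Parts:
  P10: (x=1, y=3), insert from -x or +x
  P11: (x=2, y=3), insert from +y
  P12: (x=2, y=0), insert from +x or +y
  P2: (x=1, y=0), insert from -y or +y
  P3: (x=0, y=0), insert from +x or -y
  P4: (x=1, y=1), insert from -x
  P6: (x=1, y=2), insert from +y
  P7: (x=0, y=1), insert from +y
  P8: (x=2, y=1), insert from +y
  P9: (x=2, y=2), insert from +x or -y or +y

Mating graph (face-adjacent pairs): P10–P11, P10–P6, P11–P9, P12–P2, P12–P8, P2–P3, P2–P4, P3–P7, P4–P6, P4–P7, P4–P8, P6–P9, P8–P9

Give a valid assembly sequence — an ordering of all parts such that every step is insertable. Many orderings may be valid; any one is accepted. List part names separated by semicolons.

1. P6@(1, 2) [+y clear] — {P6}
2. P10@(1, 3) [-x clear] — {P10, P6}
3. P4@(1, 1) [-x clear] — {P10, P4, P6}
4. P7@(0, 1) [+y clear] — {P10, P4, P6, P7}
5. P2@(1, 0) [-y clear] — {P10, P2, P4, P6, P7}
6. P3@(0, 0) [-y clear] — {P10, P2, P3, P4, P6, P7}
7. P12@(2, 0) [+x clear] — {P10, P12, P2, P3, P4, P6, P7}
8. P8@(2, 1) [+y clear] — {P10, P12, P2, P3, P4, P6, P7, P8}
9. P9@(2, 2) [+x clear] — {P10, P12, P2, P3, P4, P6, P7, P8, P9}
10. P11@(2, 3) [+y clear] — {P10, P11, P12, P2, P3, P4, P6, P7, P8, P9}

P6; P10; P4; P7; P2; P3; P12; P8; P9; P11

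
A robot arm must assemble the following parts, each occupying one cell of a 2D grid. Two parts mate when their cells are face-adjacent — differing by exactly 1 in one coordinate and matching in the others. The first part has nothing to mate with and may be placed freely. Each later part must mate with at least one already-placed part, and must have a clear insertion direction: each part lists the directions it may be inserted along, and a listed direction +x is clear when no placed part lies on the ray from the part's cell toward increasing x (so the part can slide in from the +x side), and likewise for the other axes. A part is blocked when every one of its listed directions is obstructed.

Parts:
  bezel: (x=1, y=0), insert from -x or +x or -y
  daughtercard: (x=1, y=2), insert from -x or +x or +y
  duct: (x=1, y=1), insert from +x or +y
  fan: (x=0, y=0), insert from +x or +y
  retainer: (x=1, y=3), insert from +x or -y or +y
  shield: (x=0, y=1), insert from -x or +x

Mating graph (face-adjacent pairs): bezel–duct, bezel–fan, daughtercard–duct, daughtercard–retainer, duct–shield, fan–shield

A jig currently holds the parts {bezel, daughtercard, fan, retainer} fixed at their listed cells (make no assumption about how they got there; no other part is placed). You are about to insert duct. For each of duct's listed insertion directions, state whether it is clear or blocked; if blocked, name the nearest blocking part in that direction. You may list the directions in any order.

+x: clear; +y: blocked by daughtercard

+x: ray from duct(1, 1) has no placed part ⇒ clear
+y: nearest on ray is daughtercard@(1, 2) ⇒ blocked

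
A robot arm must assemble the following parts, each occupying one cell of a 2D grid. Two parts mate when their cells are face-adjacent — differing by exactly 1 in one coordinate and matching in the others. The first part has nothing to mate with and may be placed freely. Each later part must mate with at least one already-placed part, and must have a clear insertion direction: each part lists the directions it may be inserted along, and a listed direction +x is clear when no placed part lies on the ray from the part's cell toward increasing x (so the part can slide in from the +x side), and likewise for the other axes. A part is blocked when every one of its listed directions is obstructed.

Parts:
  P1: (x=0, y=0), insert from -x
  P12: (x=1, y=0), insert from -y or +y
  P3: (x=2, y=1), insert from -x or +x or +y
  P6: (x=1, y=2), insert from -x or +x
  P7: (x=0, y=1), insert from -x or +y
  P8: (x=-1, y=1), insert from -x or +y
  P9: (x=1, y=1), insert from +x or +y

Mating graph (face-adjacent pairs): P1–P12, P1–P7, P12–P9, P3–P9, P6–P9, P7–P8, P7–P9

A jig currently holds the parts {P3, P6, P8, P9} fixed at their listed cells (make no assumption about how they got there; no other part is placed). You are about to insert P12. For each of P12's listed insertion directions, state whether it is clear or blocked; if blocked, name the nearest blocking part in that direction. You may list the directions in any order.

-y: ray from P12(1, 0) has no placed part ⇒ clear
+y: nearest on ray is P9@(1, 1) ⇒ blocked

+y: blocked by P9; -y: clear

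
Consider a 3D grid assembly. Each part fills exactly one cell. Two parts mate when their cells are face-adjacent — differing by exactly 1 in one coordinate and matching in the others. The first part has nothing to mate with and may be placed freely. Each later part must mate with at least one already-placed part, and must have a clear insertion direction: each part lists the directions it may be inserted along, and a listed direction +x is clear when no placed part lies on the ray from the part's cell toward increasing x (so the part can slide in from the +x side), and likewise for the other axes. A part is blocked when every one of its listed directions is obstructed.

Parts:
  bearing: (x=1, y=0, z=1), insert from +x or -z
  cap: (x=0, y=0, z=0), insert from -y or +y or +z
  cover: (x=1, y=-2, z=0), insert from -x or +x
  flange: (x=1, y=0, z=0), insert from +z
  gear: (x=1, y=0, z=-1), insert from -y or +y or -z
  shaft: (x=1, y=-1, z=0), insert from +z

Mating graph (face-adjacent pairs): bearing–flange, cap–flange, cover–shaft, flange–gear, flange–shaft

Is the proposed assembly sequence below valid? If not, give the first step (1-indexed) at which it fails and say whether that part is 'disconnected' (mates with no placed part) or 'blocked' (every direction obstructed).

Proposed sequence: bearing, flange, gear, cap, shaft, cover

1. bearing@(1, 0, 1) [+x clear] — {bearing}
2. flange@(1, 0, 0) — +z all obstructed ⇒ blocked

Invalid at step 2 (blocked)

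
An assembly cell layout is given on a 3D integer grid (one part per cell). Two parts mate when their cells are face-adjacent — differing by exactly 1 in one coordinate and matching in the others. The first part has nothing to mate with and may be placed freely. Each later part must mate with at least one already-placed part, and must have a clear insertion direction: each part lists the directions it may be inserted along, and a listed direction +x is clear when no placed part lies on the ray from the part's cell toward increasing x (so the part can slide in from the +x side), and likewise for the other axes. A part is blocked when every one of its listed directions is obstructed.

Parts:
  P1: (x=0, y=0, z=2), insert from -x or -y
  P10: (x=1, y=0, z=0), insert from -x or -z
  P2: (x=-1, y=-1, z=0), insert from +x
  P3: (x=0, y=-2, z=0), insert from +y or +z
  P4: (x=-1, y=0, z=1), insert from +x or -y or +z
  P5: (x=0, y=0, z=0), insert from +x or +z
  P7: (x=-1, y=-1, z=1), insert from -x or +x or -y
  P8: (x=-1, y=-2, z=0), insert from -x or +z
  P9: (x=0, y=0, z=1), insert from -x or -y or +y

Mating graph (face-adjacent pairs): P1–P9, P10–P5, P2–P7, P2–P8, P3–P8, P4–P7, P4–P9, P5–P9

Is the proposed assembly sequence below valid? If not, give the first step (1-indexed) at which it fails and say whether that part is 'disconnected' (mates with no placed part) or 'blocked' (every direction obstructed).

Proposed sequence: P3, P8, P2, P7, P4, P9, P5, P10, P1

1. P3@(0, -2, 0) [+y clear] — {P3}
2. P8@(-1, -2, 0) [-x clear] — {P3, P8}
3. P2@(-1, -1, 0) [+x clear] — {P2, P3, P8}
4. P7@(-1, -1, 1) [-x clear] — {P2, P3, P7, P8}
5. P4@(-1, 0, 1) [+x clear] — {P2, P3, P4, P7, P8}
6. P9@(0, 0, 1) [-y clear] — {P2, P3, P4, P7, P8, P9}
7. P5@(0, 0, 0) [+x clear] — {P2, P3, P4, P5, P7, P8, P9}
8. P10@(1, 0, 0) [-z clear] — {P10, P2, P3, P4, P5, P7, P8, P9}
9. P1@(0, 0, 2) [-x clear] — {P1, P10, P2, P3, P4, P5, P7, P8, P9}

Valid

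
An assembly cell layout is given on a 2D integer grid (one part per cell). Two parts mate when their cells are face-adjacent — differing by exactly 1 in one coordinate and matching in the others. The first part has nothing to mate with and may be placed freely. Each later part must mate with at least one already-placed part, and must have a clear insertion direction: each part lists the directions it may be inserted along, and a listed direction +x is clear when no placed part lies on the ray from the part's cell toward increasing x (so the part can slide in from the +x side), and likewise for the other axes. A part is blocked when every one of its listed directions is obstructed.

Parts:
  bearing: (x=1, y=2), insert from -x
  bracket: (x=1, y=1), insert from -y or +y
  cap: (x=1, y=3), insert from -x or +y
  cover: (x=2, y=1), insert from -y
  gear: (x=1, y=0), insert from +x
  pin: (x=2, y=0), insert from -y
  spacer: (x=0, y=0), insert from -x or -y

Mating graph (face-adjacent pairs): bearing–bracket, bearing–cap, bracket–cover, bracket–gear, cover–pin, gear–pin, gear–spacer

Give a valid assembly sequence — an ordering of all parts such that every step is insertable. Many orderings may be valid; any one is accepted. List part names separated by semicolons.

1. bearing@(1, 2) [-x clear] — {bearing}
2. bracket@(1, 1) [-y clear] — {bearing, bracket}
3. cover@(2, 1) [-y clear] — {bearing, bracket, cover}
4. cap@(1, 3) [-x clear] — {bearing, bracket, cap, cover}
5. gear@(1, 0) [+x clear] — {bearing, bracket, cap, cover, gear}
6. spacer@(0, 0) [-x clear] — {bearing, bracket, cap, cover, gear, spacer}
7. pin@(2, 0) [-y clear] — {bearing, bracket, cap, cover, gear, pin, spacer}

bearing; bracket; cover; cap; gear; spacer; pin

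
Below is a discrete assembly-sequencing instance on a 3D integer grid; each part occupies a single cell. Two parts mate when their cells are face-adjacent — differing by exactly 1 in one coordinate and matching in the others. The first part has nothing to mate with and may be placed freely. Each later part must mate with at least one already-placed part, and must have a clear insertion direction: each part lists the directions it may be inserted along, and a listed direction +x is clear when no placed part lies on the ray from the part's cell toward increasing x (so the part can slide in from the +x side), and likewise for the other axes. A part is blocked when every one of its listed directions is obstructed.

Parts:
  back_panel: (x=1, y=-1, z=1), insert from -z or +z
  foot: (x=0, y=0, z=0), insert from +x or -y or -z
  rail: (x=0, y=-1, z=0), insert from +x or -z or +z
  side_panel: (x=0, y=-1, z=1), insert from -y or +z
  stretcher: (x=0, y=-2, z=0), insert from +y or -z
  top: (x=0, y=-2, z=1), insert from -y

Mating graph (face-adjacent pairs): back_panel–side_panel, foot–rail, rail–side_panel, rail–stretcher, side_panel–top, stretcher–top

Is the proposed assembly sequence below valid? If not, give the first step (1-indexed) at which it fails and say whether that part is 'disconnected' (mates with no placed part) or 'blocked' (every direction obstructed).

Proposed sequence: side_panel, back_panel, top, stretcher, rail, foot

Valid

1. side_panel@(0, -1, 1) [-y clear] — {side_panel}
2. back_panel@(1, -1, 1) [-z clear] — {back_panel, side_panel}
3. top@(0, -2, 1) [-y clear] — {back_panel, side_panel, top}
4. stretcher@(0, -2, 0) [+y clear] — {back_panel, side_panel, stretcher, top}
5. rail@(0, -1, 0) [+x clear] — {back_panel, rail, side_panel, stretcher, top}
6. foot@(0, 0, 0) [+x clear] — {back_panel, foot, rail, side_panel, stretcher, top}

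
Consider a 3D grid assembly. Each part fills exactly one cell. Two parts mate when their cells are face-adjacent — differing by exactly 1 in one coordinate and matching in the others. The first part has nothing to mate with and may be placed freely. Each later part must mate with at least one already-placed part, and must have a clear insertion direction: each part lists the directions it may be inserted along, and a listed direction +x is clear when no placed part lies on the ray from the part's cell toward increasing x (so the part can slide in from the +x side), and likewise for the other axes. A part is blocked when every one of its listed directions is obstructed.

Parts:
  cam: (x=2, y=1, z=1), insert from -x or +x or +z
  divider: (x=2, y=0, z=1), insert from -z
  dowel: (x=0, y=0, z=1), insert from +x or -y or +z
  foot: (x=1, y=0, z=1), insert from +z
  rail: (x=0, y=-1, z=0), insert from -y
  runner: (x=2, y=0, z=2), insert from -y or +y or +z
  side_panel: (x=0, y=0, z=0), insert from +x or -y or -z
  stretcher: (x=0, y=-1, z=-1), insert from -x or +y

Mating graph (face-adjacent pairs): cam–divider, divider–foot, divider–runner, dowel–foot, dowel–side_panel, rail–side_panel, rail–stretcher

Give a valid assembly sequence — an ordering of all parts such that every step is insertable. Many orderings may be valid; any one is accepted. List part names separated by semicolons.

runner; divider; cam; foot; dowel; side_panel; rail; stretcher

1. runner@(2, 0, 2) [-y clear] — {runner}
2. divider@(2, 0, 1) [-z clear] — {divider, runner}
3. cam@(2, 1, 1) [-x clear] — {cam, divider, runner}
4. foot@(1, 0, 1) [+z clear] — {cam, divider, foot, runner}
5. dowel@(0, 0, 1) [-y clear] — {cam, divider, dowel, foot, runner}
6. side_panel@(0, 0, 0) [+x clear] — {cam, divider, dowel, foot, runner, side_panel}
7. rail@(0, -1, 0) [-y clear] — {cam, divider, dowel, foot, rail, runner, side_panel}
8. stretcher@(0, -1, -1) [-x clear] — {cam, divider, dowel, foot, rail, runner, side_panel, stretcher}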